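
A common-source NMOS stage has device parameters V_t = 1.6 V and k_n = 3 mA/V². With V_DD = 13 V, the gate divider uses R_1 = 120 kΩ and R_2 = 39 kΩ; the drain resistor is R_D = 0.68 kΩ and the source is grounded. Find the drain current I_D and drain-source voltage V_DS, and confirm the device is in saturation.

V_G = V_DD·R_2/(R_1+R_2) = 13×39/159 = 3.19 V. With the source grounded, V_GS = V_G = 3.19 V.
Assume saturation: I_D = (k_n/2)(V_GS − V_t)² = (3/2)×(3.19 − 1.6)² = 1.5×1.59² = 3.79 mA.
V_DS = V_DD − I_D·R_D = 13 − 3.79×0.68 = 10.4 V.
Saturation requires V_DS ≥ V_GS − V_t = 1.59 V; 10.4 ≥ 1.59 ✓.

I_D ≈ 3.8 mA, V_DS ≈ 10 V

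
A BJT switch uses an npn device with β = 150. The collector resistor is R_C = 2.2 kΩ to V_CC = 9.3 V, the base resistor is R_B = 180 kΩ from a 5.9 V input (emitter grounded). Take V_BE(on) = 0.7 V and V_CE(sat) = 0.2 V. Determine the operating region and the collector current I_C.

Assume active: I_B = (5.9 − 0.7)/180 = 0.0289 mA, giving I_C = β·I_B = 4.33 mA.
But then V_CE = 9.3 − 4.33×2.2 = -0.233 V < V_CE(sat) = 0.2 V — impossible in the active region.
So the transistor is saturated. With V_CE = 0.2 V, I_C = (V_CC − 0.2)/R_C = 9.1/2.2 = 4.14 mA.
Check: β·I_B = 4.33 mA > I_C = 4.14 mA, confirming saturation.

saturation; I_C ≈ 4.1 mA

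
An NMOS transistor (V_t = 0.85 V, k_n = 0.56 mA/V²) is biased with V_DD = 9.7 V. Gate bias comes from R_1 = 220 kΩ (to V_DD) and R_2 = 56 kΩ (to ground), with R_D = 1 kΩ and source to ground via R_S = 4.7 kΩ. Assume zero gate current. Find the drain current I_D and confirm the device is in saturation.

V_G = V_DD·R_2/(R_1+R_2) = 9.7×56/276 = 1.97 V.
Assume saturation: I_D = (k_n/2)(V_GS − V_t)² with V_GS = V_G − I_D·R_S = 1.97 − 4.7·I_D.
Substituting gives 6.19·I_D² − 3.94·I_D + 0.35 = 0, with roots I_D = 0.107 or 0.531 mA.
The root I_D = 0.531 mA gives V_GS = -0.527 V ≤ V_t, so take I_D = 0.107 mA.
Then V_GS = 1.47 V and V_DS = V_DD − I_D(R_D+R_S) = 9.7 − 0.107×5.7 = 9.09 V.
Saturation requires V_DS ≥ V_GS − V_t = 0.617 V; 9.09 ≥ 0.617 ✓.

I_D ≈ 0.11 mA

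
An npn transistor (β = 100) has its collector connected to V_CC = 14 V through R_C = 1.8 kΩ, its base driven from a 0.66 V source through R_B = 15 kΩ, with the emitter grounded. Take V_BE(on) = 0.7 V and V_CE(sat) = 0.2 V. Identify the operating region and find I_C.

cutoff; I_C ≈ 0

V_BB = 0.66 V ≤ V_BE(on) = 0.7 V, so the base-emitter junction is not forward biased.
The transistor is in cutoff: I_B = I_C = 0.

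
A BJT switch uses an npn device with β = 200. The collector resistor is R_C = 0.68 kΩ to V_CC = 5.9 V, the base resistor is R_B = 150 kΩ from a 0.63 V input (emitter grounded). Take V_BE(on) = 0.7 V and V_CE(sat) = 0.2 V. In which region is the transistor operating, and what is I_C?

V_BB = 0.63 V ≤ V_BE(on) = 0.7 V, so the base-emitter junction is not forward biased.
The transistor is in cutoff: I_B = I_C = 0.

cutoff; I_C ≈ 0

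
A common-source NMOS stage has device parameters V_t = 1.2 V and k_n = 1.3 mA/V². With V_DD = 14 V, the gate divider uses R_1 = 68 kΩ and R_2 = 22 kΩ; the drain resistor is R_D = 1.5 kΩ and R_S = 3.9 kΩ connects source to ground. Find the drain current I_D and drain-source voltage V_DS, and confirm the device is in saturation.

V_G = V_DD·R_2/(R_1+R_2) = 14×22/90 = 3.42 V.
Assume saturation: I_D = (k_n/2)(V_GS − V_t)² with V_GS = V_G − I_D·R_S = 3.42 − 3.9·I_D.
Substituting gives 9.89·I_D² − 12.3·I_D + 3.21 = 0, with roots I_D = 0.375 or 0.866 mA.
The root I_D = 0.866 mA gives V_GS = 0.0459 V ≤ V_t, so take I_D = 0.375 mA.
Then V_GS = 1.96 V and V_DS = V_DD − I_D(R_D+R_S) = 14 − 0.375×5.4 = 12 V.
Saturation requires V_DS ≥ V_GS − V_t = 0.76 V; 12 ≥ 0.76 ✓.

I_D ≈ 0.38 mA, V_DS ≈ 12 V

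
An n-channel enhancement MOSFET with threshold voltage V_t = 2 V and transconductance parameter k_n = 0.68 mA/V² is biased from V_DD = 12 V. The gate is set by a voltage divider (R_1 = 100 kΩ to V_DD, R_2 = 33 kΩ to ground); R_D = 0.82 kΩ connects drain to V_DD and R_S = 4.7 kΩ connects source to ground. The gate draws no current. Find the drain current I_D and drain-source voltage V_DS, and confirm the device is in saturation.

I_D ≈ 0.095 mA, V_DS ≈ 11 V

V_G = V_DD·R_2/(R_1+R_2) = 12×33/133 = 2.98 V.
Assume saturation: I_D = (k_n/2)(V_GS − V_t)² with V_GS = V_G − I_D·R_S = 2.98 − 4.7·I_D.
Substituting gives 7.51·I_D² − 4.12·I_D + 0.325 = 0, with roots I_D = 0.0953 or 0.454 mA.
The root I_D = 0.454 mA gives V_GS = 0.845 V ≤ V_t, so take I_D = 0.0953 mA.
Then V_GS = 2.53 V and V_DS = V_DD − I_D(R_D+R_S) = 12 − 0.0953×5.52 = 11.5 V.
Saturation requires V_DS ≥ V_GS − V_t = 0.529 V; 11.5 ≥ 0.529 ✓.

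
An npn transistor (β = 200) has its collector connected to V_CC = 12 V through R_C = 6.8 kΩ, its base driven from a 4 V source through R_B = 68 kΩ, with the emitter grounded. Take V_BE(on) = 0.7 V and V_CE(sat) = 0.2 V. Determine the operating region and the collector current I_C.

Assume active: I_B = (4 − 0.7)/68 = 0.0485 mA, giving I_C = β·I_B = 9.71 mA.
But then V_CE = 12 − 9.71×6.8 = -54 V < V_CE(sat) = 0.2 V — impossible in the active region.
So the transistor is saturated. With V_CE = 0.2 V, I_C = (V_CC − 0.2)/R_C = 11.8/6.8 = 1.74 mA.
Check: β·I_B = 9.71 mA > I_C = 1.74 mA, confirming saturation.

saturation; I_C ≈ 1.7 mA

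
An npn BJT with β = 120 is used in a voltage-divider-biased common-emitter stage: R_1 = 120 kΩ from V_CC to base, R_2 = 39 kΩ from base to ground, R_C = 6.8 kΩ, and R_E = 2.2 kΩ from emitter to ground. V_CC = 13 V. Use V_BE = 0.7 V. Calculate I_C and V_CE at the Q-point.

Thevenize the base divider: V_Th = V_CC·R_2/(R_1+R_2) = 13×39/159 = 3.19 V, R_Th = R_1‖R_2 = 29.4 kΩ.
Base-emitter loop: V_Th = I_B·R_Th + V_BE + (β+1)I_B·R_E, so I_B = (3.19 − 0.7) / (29.4 + 121×2.2) = 0.00842 mA.
I_C = β·I_B = 120×0.00842 = 1.01 mA, and I_E = (β+1)I_B = 1.02 mA.
V_CE = V_CC − I_C·R_C − I_E·R_E = 13 − 1.01×6.8 − 1.02×2.2 = 3.89 V.
V_CE = 3.89 V > 0.2 V confirms active-region operation.

I_C ≈ 1 mA, V_CE ≈ 3.9 V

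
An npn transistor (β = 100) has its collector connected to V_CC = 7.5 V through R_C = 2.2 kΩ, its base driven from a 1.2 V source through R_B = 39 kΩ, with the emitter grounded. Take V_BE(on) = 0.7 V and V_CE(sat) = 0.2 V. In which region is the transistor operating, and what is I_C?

Assume active. Base-emitter loop: I_B = (V_BB − V_BE)/R_B = (1.2 − 0.7)/39 = 0.0128 mA.
I_C = β·I_B = 100×0.0128 = 1.28 mA.
V_CE = V_CC − I_C·R_C = 7.5 − 1.28×2.2 = 4.68 V > V_CE(sat), so the active-region assumption holds.

active; I_C ≈ 1.3 mA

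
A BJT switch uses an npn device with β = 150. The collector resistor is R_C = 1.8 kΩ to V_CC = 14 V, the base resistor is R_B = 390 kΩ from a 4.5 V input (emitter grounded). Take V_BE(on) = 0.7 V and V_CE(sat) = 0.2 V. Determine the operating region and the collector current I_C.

Assume active. Base-emitter loop: I_B = (V_BB − V_BE)/R_B = (4.5 − 0.7)/390 = 0.00974 mA.
I_C = β·I_B = 150×0.00974 = 1.46 mA.
V_CE = V_CC − I_C·R_C = 14 − 1.46×1.8 = 11.4 V > V_CE(sat), so the active-region assumption holds.

active; I_C ≈ 1.5 mA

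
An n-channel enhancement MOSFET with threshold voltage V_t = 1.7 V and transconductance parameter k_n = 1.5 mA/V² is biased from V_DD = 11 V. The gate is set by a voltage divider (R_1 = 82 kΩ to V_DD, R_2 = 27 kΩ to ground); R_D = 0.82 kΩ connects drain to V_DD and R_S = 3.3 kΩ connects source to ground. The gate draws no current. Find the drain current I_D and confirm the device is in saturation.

I_D ≈ 0.17 mA

V_G = V_DD·R_2/(R_1+R_2) = 11×27/109 = 2.72 V.
Assume saturation: I_D = (k_n/2)(V_GS − V_t)² with V_GS = V_G − I_D·R_S = 2.72 − 3.3·I_D.
Substituting gives 8.17·I_D² − 6.07·I_D + 0.788 = 0, with roots I_D = 0.167 or 0.576 mA.
The root I_D = 0.576 mA gives V_GS = 0.824 V ≤ V_t, so take I_D = 0.167 mA.
Then V_GS = 2.17 V and V_DS = V_DD − I_D(R_D+R_S) = 11 − 0.167×4.12 = 10.3 V.
Saturation requires V_DS ≥ V_GS − V_t = 0.472 V; 10.3 ≥ 0.472 ✓.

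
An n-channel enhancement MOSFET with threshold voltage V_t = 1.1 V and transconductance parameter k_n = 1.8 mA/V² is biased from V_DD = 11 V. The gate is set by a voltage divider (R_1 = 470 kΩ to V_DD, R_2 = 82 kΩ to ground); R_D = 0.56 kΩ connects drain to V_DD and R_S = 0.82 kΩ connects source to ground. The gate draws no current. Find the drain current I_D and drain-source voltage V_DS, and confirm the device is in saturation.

V_G = V_DD·R_2/(R_1+R_2) = 11×82/552 = 1.63 V.
Assume saturation: I_D = (k_n/2)(V_GS − V_t)² with V_GS = V_G − I_D·R_S = 1.63 − 0.82·I_D.
Substituting gives 0.605·I_D² − 1.79·I_D + 0.257 = 0, with roots I_D = 0.151 or 2.8 mA.
The root I_D = 2.8 mA gives V_GS = -0.665 V ≤ V_t, so take I_D = 0.151 mA.
Then V_GS = 1.51 V and V_DS = V_DD − I_D(R_D+R_S) = 11 − 0.151×1.38 = 10.8 V.
Saturation requires V_DS ≥ V_GS − V_t = 0.41 V; 10.8 ≥ 0.41 ✓.

I_D ≈ 0.15 mA, V_DS ≈ 11 V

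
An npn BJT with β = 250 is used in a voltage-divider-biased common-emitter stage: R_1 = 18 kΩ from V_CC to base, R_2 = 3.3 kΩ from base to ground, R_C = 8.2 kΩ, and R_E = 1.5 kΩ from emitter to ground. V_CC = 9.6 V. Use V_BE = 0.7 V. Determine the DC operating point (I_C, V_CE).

Thevenize the base divider: V_Th = V_CC·R_2/(R_1+R_2) = 9.6×3.3/21.3 = 1.49 V, R_Th = R_1‖R_2 = 2.79 kΩ.
Base-emitter loop: V_Th = I_B·R_Th + V_BE + (β+1)I_B·R_E, so I_B = (1.49 − 0.7) / (2.79 + 251×1.5) = 0.00208 mA.
I_C = β·I_B = 250×0.00208 = 0.519 mA, and I_E = (β+1)I_B = 0.521 mA.
V_CE = V_CC − I_C·R_C − I_E·R_E = 9.6 − 0.519×8.2 − 0.521×1.5 = 4.56 V.
V_CE = 4.56 V > 0.2 V confirms active-region operation.

I_C ≈ 0.52 mA, V_CE ≈ 4.6 V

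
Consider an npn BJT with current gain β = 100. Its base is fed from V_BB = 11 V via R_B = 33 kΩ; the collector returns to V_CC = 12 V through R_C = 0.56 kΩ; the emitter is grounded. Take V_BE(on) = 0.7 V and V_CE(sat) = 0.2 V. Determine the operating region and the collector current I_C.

Assume active: I_B = (11 − 0.7)/33 = 0.312 mA, giving I_C = β·I_B = 31.2 mA.
But then V_CE = 12 − 31.2×0.56 = -5.48 V < V_CE(sat) = 0.2 V — impossible in the active region.
So the transistor is saturated. With V_CE = 0.2 V, I_C = (V_CC − 0.2)/R_C = 11.8/0.56 = 21.1 mA.
Check: β·I_B = 31.2 mA > I_C = 21.1 mA, confirming saturation.

saturation; I_C ≈ 21 mA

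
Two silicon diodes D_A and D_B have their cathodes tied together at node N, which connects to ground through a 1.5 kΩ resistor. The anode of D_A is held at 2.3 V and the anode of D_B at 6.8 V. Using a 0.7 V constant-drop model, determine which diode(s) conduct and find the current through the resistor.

Assume both conduct. Then node N would need to be at both 2.3−0.7 = 1.6 V and 6.8−0.7 = 6.1 V, which is impossible.
Assume only D_B conducts: V_N = 6.8 − 0.7 = 6.1 V, so I_R = 6.1/1.5 = 4.07 mA.
Check D_A: its anode-to-cathode voltage is 2.3 − 6.1 = -3.8 V < 0.7 V, so it is off. The assumption is consistent.

Only D_B conducts; I_R ≈ 4.1 mA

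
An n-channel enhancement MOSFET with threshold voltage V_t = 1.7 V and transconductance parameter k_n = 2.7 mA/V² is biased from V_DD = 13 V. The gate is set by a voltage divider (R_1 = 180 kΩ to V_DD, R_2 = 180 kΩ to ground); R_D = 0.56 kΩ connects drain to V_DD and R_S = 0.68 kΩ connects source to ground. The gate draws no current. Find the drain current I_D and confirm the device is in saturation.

I_D ≈ 4.4 mA

V_G = V_DD·R_2/(R_1+R_2) = 13×180/360 = 6.5 V.
Assume saturation: I_D = (k_n/2)(V_GS − V_t)² with V_GS = V_G − I_D·R_S = 6.5 − 0.68·I_D.
Substituting gives 0.624·I_D² − 9.81·I_D + 31.1 = 0, with roots I_D = 4.4 or 11.3 mA.
The root I_D = 11.3 mA gives V_GS = -1.2 V ≤ V_t, so take I_D = 4.4 mA.
Then V_GS = 3.51 V and V_DS = V_DD − I_D(R_D+R_S) = 13 − 4.4×1.24 = 7.54 V.
Saturation requires V_DS ≥ V_GS − V_t = 1.81 V; 7.54 ≥ 1.81 ✓.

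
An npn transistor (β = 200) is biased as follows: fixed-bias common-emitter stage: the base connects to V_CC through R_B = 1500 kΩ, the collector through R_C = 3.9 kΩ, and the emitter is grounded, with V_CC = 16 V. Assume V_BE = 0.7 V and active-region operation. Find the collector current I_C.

Base loop: V_CC = I_B·R_B + V_BE, so I_B = (16 − 0.7)/1500 kΩ = 0.0102 mA.
In the active region I_C = β·I_B = 200 × 0.0102 = 2.04 mA.
Collector loop: V_CE = V_CC − I_C·R_C = 16 − 2.04×3.9 = 8.04 V.
Since V_CE = 8.04 V > V_CE(sat) ≈ 0.2 V, the transistor is in the active region as assumed.

I_C ≈ 2 mA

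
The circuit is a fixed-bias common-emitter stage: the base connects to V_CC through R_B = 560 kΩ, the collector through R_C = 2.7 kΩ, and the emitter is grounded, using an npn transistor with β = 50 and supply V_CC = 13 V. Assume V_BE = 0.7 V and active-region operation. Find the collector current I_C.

I_C ≈ 1.1 mA

Base loop: V_CC = I_B·R_B + V_BE, so I_B = (13 − 0.7)/560 kΩ = 0.022 mA.
In the active region I_C = β·I_B = 50 × 0.022 = 1.1 mA.
Collector loop: V_CE = V_CC − I_C·R_C = 13 − 1.1×2.7 = 10 V.
Since V_CE = 10 V > V_CE(sat) ≈ 0.2 V, the transistor is in the active region as assumed.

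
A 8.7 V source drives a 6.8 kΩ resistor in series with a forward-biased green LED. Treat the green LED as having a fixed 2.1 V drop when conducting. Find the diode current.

KVL around the loop: 8.7 = V_D + I·R = 2.1 + I × 6.8 kΩ.
So I = (8.7 − 2.1) / 6.8 kΩ = 6.6 / 6.8 = 0.971 mA.

I ≈ 0.97 mA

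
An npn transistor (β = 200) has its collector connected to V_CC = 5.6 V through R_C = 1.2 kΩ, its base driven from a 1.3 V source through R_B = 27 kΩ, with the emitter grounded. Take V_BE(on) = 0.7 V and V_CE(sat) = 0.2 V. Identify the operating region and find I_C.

active; I_C ≈ 4.4 mA

Assume active. Base-emitter loop: I_B = (V_BB − V_BE)/R_B = (1.3 − 0.7)/27 = 0.0222 mA.
I_C = β·I_B = 200×0.0222 = 4.44 mA.
V_CE = V_CC − I_C·R_C = 5.6 − 4.44×1.2 = 0.267 V > V_CE(sat), so the active-region assumption holds.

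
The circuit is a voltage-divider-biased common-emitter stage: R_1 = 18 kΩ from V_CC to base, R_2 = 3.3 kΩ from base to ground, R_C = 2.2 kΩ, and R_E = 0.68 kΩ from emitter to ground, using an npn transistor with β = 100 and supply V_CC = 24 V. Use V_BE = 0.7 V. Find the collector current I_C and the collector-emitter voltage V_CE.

Thevenize the base divider: V_Th = V_CC·R_2/(R_1+R_2) = 24×3.3/21.3 = 3.72 V, R_Th = R_1‖R_2 = 2.79 kΩ.
Base-emitter loop: V_Th = I_B·R_Th + V_BE + (β+1)I_B·R_E, so I_B = (3.72 − 0.7) / (2.79 + 101×0.68) = 0.0422 mA.
I_C = β·I_B = 100×0.0422 = 4.22 mA, and I_E = (β+1)I_B = 4.27 mA.
V_CE = V_CC − I_C·R_C − I_E·R_E = 24 − 4.22×2.2 − 4.27×0.68 = 11.8 V.
V_CE = 11.8 V > 0.2 V confirms active-region operation.

I_C ≈ 4.2 mA, V_CE ≈ 12 V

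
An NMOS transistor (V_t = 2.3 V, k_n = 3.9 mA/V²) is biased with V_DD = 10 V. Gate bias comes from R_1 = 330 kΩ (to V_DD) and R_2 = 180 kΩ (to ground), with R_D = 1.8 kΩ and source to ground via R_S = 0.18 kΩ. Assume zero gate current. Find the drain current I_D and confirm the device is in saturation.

I_D ≈ 1.7 mA

V_G = V_DD·R_2/(R_1+R_2) = 10×180/510 = 3.53 V.
Assume saturation: I_D = (k_n/2)(V_GS − V_t)² with V_GS = V_G − I_D·R_S = 3.53 − 0.18·I_D.
Substituting gives 0.0632·I_D² − 1.86·I_D + 2.95 = 0, with roots I_D = 1.68 or 27.8 mA.
The root I_D = 27.8 mA gives V_GS = -1.48 V ≤ V_t, so take I_D = 1.68 mA.
Then V_GS = 3.23 V and V_DS = V_DD − I_D(R_D+R_S) = 10 − 1.68×1.98 = 6.68 V.
Saturation requires V_DS ≥ V_GS − V_t = 0.927 V; 6.68 ≥ 0.927 ✓.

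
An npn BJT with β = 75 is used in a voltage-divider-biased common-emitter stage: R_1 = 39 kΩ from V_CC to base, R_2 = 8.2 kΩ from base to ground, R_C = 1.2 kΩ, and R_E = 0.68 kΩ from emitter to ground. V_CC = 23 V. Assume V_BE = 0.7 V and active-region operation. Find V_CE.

V_CE ≈ 15 V

Thevenize the base divider: V_Th = V_CC·R_2/(R_1+R_2) = 23×8.2/47.2 = 4 V, R_Th = R_1‖R_2 = 6.78 kΩ.
Base-emitter loop: V_Th = I_B·R_Th + V_BE + (β+1)I_B·R_E, so I_B = (4 − 0.7) / (6.78 + 76×0.68) = 0.0564 mA.
I_C = β·I_B = 75×0.0564 = 4.23 mA, and I_E = (β+1)I_B = 4.28 mA.
V_CE = V_CC − I_C·R_C − I_E·R_E = 23 − 4.23×1.2 − 4.28×0.68 = 15 V.
V_CE = 15 V > 0.2 V confirms active-region operation.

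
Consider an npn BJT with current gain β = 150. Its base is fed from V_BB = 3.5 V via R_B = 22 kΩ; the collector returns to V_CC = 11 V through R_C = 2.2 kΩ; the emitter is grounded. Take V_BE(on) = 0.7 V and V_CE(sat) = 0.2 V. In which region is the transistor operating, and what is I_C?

Assume active: I_B = (3.5 − 0.7)/22 = 0.127 mA, giving I_C = β·I_B = 19.1 mA.
But then V_CE = 11 − 19.1×2.2 = -31 V < V_CE(sat) = 0.2 V — impossible in the active region.
So the transistor is saturated. With V_CE = 0.2 V, I_C = (V_CC − 0.2)/R_C = 10.8/2.2 = 4.91 mA.
Check: β·I_B = 19.1 mA > I_C = 4.91 mA, confirming saturation.

saturation; I_C ≈ 4.9 mA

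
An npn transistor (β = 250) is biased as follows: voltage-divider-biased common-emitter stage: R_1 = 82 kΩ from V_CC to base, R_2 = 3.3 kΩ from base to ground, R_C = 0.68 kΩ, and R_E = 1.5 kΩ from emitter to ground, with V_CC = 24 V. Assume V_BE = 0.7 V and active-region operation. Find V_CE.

V_CE ≈ 24 V

Thevenize the base divider: V_Th = V_CC·R_2/(R_1+R_2) = 24×3.3/85.3 = 0.928 V, R_Th = R_1‖R_2 = 3.17 kΩ.
Base-emitter loop: V_Th = I_B·R_Th + V_BE + (β+1)I_B·R_E, so I_B = (0.928 − 0.7) / (3.17 + 251×1.5) = 0.000602 mA.
I_C = β·I_B = 250×0.000602 = 0.15 mA, and I_E = (β+1)I_B = 0.151 mA.
V_CE = V_CC − I_C·R_C − I_E·R_E = 24 − 0.15×0.68 − 0.151×1.5 = 23.7 V.
V_CE = 23.7 V > 0.2 V confirms active-region operation.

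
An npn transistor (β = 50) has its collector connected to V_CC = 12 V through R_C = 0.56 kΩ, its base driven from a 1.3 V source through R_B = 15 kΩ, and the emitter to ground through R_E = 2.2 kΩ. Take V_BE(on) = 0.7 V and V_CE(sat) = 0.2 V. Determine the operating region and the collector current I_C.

active; I_C ≈ 0.24 mA

Assume active. Base-emitter loop: I_B = (V_BB − V_BE)/(R_B + (β+1)R_E) = (1.3 − 0.7)/(15 + 51×2.2) = 0.00472 mA.
I_C = β·I_B = 50×0.00472 = 0.236 mA.
V_CE = V_CC − I_C·R_C − I_E·R_E = 12 − 0.236×0.56 − 0.241×2.2 = 11.3 V > V_CE(sat), so the active-region assumption holds.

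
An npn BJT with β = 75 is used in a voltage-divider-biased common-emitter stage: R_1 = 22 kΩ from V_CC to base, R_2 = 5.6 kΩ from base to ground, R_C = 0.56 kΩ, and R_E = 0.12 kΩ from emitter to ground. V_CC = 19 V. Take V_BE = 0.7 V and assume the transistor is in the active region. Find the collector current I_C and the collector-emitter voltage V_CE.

I_C ≈ 17 mA, V_CE ≈ 7.1 V

Thevenize the base divider: V_Th = V_CC·R_2/(R_1+R_2) = 19×5.6/27.6 = 3.86 V, R_Th = R_1‖R_2 = 4.46 kΩ.
Base-emitter loop: V_Th = I_B·R_Th + V_BE + (β+1)I_B·R_E, so I_B = (3.86 − 0.7) / (4.46 + 76×0.12) = 0.232 mA.
I_C = β·I_B = 75×0.232 = 17.4 mA, and I_E = (β+1)I_B = 17.7 mA.
V_CE = V_CC − I_C·R_C − I_E·R_E = 19 − 17.4×0.56 − 17.7×0.12 = 7.13 V.
V_CE = 7.13 V > 0.2 V confirms active-region operation.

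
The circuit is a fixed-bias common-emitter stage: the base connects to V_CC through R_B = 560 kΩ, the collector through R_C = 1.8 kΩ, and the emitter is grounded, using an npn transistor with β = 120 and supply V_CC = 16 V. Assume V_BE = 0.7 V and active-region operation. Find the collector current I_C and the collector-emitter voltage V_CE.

Base loop: V_CC = I_B·R_B + V_BE, so I_B = (16 − 0.7)/560 kΩ = 0.0273 mA.
In the active region I_C = β·I_B = 120 × 0.0273 = 3.28 mA.
Collector loop: V_CE = V_CC − I_C·R_C = 16 − 3.28×1.8 = 10.1 V.
Since V_CE = 10.1 V > V_CE(sat) ≈ 0.2 V, the transistor is in the active region as assumed.

I_C ≈ 3.3 mA, V_CE ≈ 10 V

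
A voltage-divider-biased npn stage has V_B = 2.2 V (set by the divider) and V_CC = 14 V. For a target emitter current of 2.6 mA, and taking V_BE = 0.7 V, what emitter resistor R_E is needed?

R_E ≈ 0.58 kΩ

V_E = V_B − V_BE = 2.2 − 0.7 = 1.5 V.
R_E = V_E / I_E = 1.5 / 2.6 = 0.577 kΩ.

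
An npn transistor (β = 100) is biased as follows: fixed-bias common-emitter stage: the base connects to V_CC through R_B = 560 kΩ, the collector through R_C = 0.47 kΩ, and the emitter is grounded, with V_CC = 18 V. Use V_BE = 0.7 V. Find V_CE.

V_CE ≈ 17 V

Base loop: V_CC = I_B·R_B + V_BE, so I_B = (18 − 0.7)/560 kΩ = 0.0309 mA.
In the active region I_C = β·I_B = 100 × 0.0309 = 3.09 mA.
Collector loop: V_CE = V_CC − I_C·R_C = 18 − 3.09×0.47 = 16.5 V.
Since V_CE = 16.5 V > V_CE(sat) ≈ 0.2 V, the transistor is in the active region as assumed.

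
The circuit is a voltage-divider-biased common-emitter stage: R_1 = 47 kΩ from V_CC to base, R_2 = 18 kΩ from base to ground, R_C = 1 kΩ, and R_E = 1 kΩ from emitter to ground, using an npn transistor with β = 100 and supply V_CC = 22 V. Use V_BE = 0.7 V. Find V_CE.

Thevenize the base divider: V_Th = V_CC·R_2/(R_1+R_2) = 22×18/65 = 6.09 V, R_Th = R_1‖R_2 = 13 kΩ.
Base-emitter loop: V_Th = I_B·R_Th + V_BE + (β+1)I_B·R_E, so I_B = (6.09 − 0.7) / (13 + 101×1) = 0.0473 mA.
I_C = β·I_B = 100×0.0473 = 4.73 mA, and I_E = (β+1)I_B = 4.78 mA.
V_CE = V_CC − I_C·R_C − I_E·R_E = 22 − 4.73×1 − 4.78×1 = 12.5 V.
V_CE = 12.5 V > 0.2 V confirms active-region operation.

V_CE ≈ 12 V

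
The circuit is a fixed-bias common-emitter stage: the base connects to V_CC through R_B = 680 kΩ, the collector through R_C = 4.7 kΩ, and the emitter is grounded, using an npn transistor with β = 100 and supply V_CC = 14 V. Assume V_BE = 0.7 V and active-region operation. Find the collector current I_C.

I_C ≈ 2 mA

Base loop: V_CC = I_B·R_B + V_BE, so I_B = (14 − 0.7)/680 kΩ = 0.0196 mA.
In the active region I_C = β·I_B = 100 × 0.0196 = 1.96 mA.
Collector loop: V_CE = V_CC − I_C·R_C = 14 − 1.96×4.7 = 4.81 V.
Since V_CE = 4.81 V > V_CE(sat) ≈ 0.2 V, the transistor is in the active region as assumed.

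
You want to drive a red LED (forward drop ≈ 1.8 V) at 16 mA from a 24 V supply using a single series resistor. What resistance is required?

R ≈ 1.4 kΩ

The resistor drops V_S − V_D = 24 − 1.8 = 22.2 V at 16 mA.
R = 22.2 V / 16 mA = 1.39 kΩ.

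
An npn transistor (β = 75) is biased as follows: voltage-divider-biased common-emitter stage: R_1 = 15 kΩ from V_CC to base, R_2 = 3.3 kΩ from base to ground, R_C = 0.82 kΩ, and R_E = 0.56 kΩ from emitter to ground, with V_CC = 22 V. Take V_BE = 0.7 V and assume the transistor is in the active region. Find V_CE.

Thevenize the base divider: V_Th = V_CC·R_2/(R_1+R_2) = 22×3.3/18.3 = 3.97 V, R_Th = R_1‖R_2 = 2.7 kΩ.
Base-emitter loop: V_Th = I_B·R_Th + V_BE + (β+1)I_B·R_E, so I_B = (3.97 − 0.7) / (2.7 + 76×0.56) = 0.0722 mA.
I_C = β·I_B = 75×0.0722 = 5.41 mA, and I_E = (β+1)I_B = 5.49 mA.
V_CE = V_CC − I_C·R_C − I_E·R_E = 22 − 5.41×0.82 − 5.49×0.56 = 14.5 V.
V_CE = 14.5 V > 0.2 V confirms active-region operation.

V_CE ≈ 14 V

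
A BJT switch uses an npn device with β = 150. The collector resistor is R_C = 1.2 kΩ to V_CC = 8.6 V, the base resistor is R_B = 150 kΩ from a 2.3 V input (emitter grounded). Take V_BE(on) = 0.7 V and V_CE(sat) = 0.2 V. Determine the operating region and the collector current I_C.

Assume active. Base-emitter loop: I_B = (V_BB − V_BE)/R_B = (2.3 − 0.7)/150 = 0.0107 mA.
I_C = β·I_B = 150×0.0107 = 1.6 mA.
V_CE = V_CC − I_C·R_C = 8.6 − 1.6×1.2 = 6.68 V > V_CE(sat), so the active-region assumption holds.

active; I_C ≈ 1.6 mA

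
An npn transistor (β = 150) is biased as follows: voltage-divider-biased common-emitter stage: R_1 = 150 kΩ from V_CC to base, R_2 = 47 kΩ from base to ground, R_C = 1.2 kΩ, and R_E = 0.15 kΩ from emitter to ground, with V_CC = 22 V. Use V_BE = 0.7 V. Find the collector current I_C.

Thevenize the base divider: V_Th = V_CC·R_2/(R_1+R_2) = 22×47/197 = 5.25 V, R_Th = R_1‖R_2 = 35.8 kΩ.
Base-emitter loop: V_Th = I_B·R_Th + V_BE + (β+1)I_B·R_E, so I_B = (5.25 − 0.7) / (35.8 + 151×0.15) = 0.0778 mA.
I_C = β·I_B = 150×0.0778 = 11.7 mA, and I_E = (β+1)I_B = 11.8 mA.
V_CE = V_CC − I_C·R_C − I_E·R_E = 22 − 11.7×1.2 − 11.8×0.15 = 6.23 V.
V_CE = 6.23 V > 0.2 V confirms active-region operation.

I_C ≈ 12 mA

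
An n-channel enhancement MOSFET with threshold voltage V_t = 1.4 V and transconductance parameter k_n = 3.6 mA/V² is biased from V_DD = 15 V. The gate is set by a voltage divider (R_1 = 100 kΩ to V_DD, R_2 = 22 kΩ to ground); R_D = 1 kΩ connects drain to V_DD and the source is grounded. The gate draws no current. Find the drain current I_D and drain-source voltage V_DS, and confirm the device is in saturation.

V_G = V_DD·R_2/(R_1+R_2) = 15×22/122 = 2.7 V. With the source grounded, V_GS = V_G = 2.7 V.
Assume saturation: I_D = (k_n/2)(V_GS − V_t)² = (3.6/2)×(2.7 − 1.4)² = 1.8×1.3² = 3.07 mA.
V_DS = V_DD − I_D·R_D = 15 − 3.07×1 = 11.9 V.
Saturation requires V_DS ≥ V_GS − V_t = 1.3 V; 11.9 ≥ 1.3 ✓.

I_D ≈ 3.1 mA, V_DS ≈ 12 V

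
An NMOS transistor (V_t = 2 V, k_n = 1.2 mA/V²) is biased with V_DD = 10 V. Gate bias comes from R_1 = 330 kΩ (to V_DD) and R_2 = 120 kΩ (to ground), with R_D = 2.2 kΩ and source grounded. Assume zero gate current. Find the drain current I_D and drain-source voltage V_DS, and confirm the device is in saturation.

I_D ≈ 0.27 mA, V_DS ≈ 9.4 V

V_G = V_DD·R_2/(R_1+R_2) = 10×120/450 = 2.67 V. With the source grounded, V_GS = V_G = 2.67 V.
Assume saturation: I_D = (k_n/2)(V_GS − V_t)² = (1.2/2)×(2.67 − 2)² = 0.6×0.667² = 0.267 mA.
V_DS = V_DD − I_D·R_D = 10 − 0.267×2.2 = 9.41 V.
Saturation requires V_DS ≥ V_GS − V_t = 0.667 V; 9.41 ≥ 0.667 ✓.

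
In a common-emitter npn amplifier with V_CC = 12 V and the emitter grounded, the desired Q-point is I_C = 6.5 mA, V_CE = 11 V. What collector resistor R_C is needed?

R_C ≈ 0.15 kΩ

Collector loop: V_CC = I_C·R_C + V_CE.
R_C = (V_CC − V_CE)/I_C = (12 − 11)/6.5 = 0.154 kΩ.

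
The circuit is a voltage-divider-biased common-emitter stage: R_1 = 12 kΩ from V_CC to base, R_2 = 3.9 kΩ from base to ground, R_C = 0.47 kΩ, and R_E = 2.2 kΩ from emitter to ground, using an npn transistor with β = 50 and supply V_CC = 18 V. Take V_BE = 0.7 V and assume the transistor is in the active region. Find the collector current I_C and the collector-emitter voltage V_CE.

I_C ≈ 1.6 mA, V_CE ≈ 14 V

Thevenize the base divider: V_Th = V_CC·R_2/(R_1+R_2) = 18×3.9/15.9 = 4.42 V, R_Th = R_1‖R_2 = 2.94 kΩ.
Base-emitter loop: V_Th = I_B·R_Th + V_BE + (β+1)I_B·R_E, so I_B = (4.42 − 0.7) / (2.94 + 51×2.2) = 0.0323 mA.
I_C = β·I_B = 50×0.0323 = 1.61 mA, and I_E = (β+1)I_B = 1.65 mA.
V_CE = V_CC − I_C·R_C − I_E·R_E = 18 − 1.61×0.47 − 1.65×2.2 = 13.6 V.
V_CE = 13.6 V > 0.2 V confirms active-region operation.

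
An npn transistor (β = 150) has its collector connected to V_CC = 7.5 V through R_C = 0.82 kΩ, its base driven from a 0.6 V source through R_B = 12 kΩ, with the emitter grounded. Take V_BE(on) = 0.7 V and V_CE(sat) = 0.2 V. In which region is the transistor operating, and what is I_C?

V_BB = 0.6 V ≤ V_BE(on) = 0.7 V, so the base-emitter junction is not forward biased.
The transistor is in cutoff: I_B = I_C = 0.

cutoff; I_C ≈ 0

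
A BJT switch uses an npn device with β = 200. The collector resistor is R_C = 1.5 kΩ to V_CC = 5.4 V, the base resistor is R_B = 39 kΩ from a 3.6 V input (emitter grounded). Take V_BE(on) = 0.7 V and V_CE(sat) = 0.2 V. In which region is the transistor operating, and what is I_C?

Assume active: I_B = (3.6 − 0.7)/39 = 0.0744 mA, giving I_C = β·I_B = 14.9 mA.
But then V_CE = 5.4 − 14.9×1.5 = -16.9 V < V_CE(sat) = 0.2 V — impossible in the active region.
So the transistor is saturated. With V_CE = 0.2 V, I_C = (V_CC − 0.2)/R_C = 5.2/1.5 = 3.47 mA.
Check: β·I_B = 14.9 mA > I_C = 3.47 mA, confirming saturation.

saturation; I_C ≈ 3.5 mA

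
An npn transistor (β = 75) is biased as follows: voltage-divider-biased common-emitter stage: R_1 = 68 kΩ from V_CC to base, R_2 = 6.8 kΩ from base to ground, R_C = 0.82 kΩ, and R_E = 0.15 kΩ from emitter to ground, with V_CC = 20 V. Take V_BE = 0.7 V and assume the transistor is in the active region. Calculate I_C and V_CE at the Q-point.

Thevenize the base divider: V_Th = V_CC·R_2/(R_1+R_2) = 20×6.8/74.8 = 1.82 V, R_Th = R_1‖R_2 = 6.18 kΩ.
Base-emitter loop: V_Th = I_B·R_Th + V_BE + (β+1)I_B·R_E, so I_B = (1.82 − 0.7) / (6.18 + 76×0.15) = 0.0636 mA.
I_C = β·I_B = 75×0.0636 = 4.77 mA, and I_E = (β+1)I_B = 4.83 mA.
V_CE = V_CC − I_C·R_C − I_E·R_E = 20 − 4.77×0.82 − 4.83×0.15 = 15.4 V.
V_CE = 15.4 V > 0.2 V confirms active-region operation.

I_C ≈ 4.8 mA, V_CE ≈ 15 V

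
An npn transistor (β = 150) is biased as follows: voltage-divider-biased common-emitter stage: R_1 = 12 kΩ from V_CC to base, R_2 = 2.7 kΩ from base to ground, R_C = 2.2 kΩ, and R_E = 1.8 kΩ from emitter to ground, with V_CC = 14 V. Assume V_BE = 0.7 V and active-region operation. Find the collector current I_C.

Thevenize the base divider: V_Th = V_CC·R_2/(R_1+R_2) = 14×2.7/14.7 = 2.57 V, R_Th = R_1‖R_2 = 2.2 kΩ.
Base-emitter loop: V_Th = I_B·R_Th + V_BE + (β+1)I_B·R_E, so I_B = (2.57 − 0.7) / (2.2 + 151×1.8) = 0.00683 mA.
I_C = β·I_B = 150×0.00683 = 1.02 mA, and I_E = (β+1)I_B = 1.03 mA.
V_CE = V_CC − I_C·R_C − I_E·R_E = 14 − 1.02×2.2 − 1.03×1.8 = 9.89 V.
V_CE = 9.89 V > 0.2 V confirms active-region operation.

I_C ≈ 1 mA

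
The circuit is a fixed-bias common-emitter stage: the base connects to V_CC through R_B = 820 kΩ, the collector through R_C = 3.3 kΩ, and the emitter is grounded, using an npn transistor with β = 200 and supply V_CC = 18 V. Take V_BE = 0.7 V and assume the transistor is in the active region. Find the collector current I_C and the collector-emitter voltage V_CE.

Base loop: V_CC = I_B·R_B + V_BE, so I_B = (18 − 0.7)/820 kΩ = 0.0211 mA.
In the active region I_C = β·I_B = 200 × 0.0211 = 4.22 mA.
Collector loop: V_CE = V_CC − I_C·R_C = 18 − 4.22×3.3 = 4.08 V.
Since V_CE = 4.08 V > V_CE(sat) ≈ 0.2 V, the transistor is in the active region as assumed.

I_C ≈ 4.2 mA, V_CE ≈ 4.1 V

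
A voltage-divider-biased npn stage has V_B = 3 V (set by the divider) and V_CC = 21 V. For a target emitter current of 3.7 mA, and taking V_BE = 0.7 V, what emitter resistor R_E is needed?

V_E = V_B − V_BE = 3 − 0.7 = 2.3 V.
R_E = V_E / I_E = 2.3 / 3.7 = 0.622 kΩ.

R_E ≈ 0.62 kΩ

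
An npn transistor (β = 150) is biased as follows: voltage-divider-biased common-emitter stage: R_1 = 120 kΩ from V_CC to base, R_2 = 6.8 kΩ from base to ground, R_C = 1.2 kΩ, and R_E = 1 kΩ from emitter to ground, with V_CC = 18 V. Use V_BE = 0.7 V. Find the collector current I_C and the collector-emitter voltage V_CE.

Thevenize the base divider: V_Th = V_CC·R_2/(R_1+R_2) = 18×6.8/127 = 0.965 V, R_Th = R_1‖R_2 = 6.44 kΩ.
Base-emitter loop: V_Th = I_B·R_Th + V_BE + (β+1)I_B·R_E, so I_B = (0.965 − 0.7) / (6.44 + 151×1) = 0.00169 mA.
I_C = β·I_B = 150×0.00169 = 0.253 mA, and I_E = (β+1)I_B = 0.254 mA.
V_CE = V_CC − I_C·R_C − I_E·R_E = 18 − 0.253×1.2 − 0.254×1 = 17.4 V.
V_CE = 17.4 V > 0.2 V confirms active-region operation.

I_C ≈ 0.25 mA, V_CE ≈ 17 V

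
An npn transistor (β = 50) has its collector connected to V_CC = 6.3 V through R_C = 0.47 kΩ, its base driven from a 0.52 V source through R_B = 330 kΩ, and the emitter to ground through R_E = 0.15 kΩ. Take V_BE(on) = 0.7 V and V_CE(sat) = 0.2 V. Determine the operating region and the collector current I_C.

cutoff; I_C ≈ 0

V_BB = 0.52 V ≤ V_BE(on) = 0.7 V, so the base-emitter junction is not forward biased.
The transistor is in cutoff: I_B = I_C = 0.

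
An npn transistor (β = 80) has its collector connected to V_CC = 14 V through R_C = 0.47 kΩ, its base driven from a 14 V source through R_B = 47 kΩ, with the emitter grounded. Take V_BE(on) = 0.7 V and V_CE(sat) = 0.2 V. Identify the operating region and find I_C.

active; I_C ≈ 23 mA

Assume active. Base-emitter loop: I_B = (V_BB − V_BE)/R_B = (14 − 0.7)/47 = 0.283 mA.
I_C = β·I_B = 80×0.283 = 22.6 mA.
V_CE = V_CC − I_C·R_C = 14 − 22.6×0.47 = 3.36 V > V_CE(sat), so the active-region assumption holds.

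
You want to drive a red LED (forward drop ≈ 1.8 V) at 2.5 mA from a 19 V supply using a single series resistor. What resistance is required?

The resistor drops V_S − V_D = 19 − 1.8 = 17.2 V at 2.5 mA.
R = 17.2 V / 2.5 mA = 6.88 kΩ.

R ≈ 6.9 kΩ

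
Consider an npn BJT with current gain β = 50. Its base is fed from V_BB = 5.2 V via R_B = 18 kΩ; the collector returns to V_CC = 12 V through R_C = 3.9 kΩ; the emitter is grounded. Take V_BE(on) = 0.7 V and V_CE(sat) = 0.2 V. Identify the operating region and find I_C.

Assume active: I_B = (5.2 − 0.7)/18 = 0.25 mA, giving I_C = β·I_B = 12.5 mA.
But then V_CE = 12 − 12.5×3.9 = -36.8 V < V_CE(sat) = 0.2 V — impossible in the active region.
So the transistor is saturated. With V_CE = 0.2 V, I_C = (V_CC − 0.2)/R_C = 11.8/3.9 = 3.03 mA.
Check: β·I_B = 12.5 mA > I_C = 3.03 mA, confirming saturation.

saturation; I_C ≈ 3 mA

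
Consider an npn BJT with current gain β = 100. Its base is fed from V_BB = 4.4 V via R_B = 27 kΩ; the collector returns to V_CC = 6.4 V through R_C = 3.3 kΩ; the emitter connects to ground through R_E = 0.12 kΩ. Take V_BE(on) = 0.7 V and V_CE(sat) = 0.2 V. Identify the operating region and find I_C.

Assume active: I_B = (4.4 − 0.7)/(27 + 101×0.12) = 0.0946 mA, I_C = β·I_B = 9.46 mA.
Then V_CE = 6.4 − 9.46×3.3 − 9.55×0.12 = -26 V < 0.2 V — the active assumption fails.
Re-solve with V_CE = 0.2 V. KCL at the emitter: V_E/R_E = (V_BB−0.7−V_E)/R_B + (V_CC−0.2−V_E)/R_C, giving V_E = 0.232 V.
I_C = (V_CC − 0.2 − V_E)/R_C = (6.2 − 0.232)/3.3 = 1.81 mA.
Check: I_B = (3.7 − 0.232)/27 = 0.128 mA, and β·I_B = 12.8 mA > I_C, confirming saturation.

saturation; I_C ≈ 1.8 mA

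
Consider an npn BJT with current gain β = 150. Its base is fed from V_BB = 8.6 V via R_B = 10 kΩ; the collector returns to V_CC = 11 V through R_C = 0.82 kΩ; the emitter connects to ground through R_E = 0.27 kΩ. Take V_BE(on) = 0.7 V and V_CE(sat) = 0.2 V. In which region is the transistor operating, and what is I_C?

Assume active: I_B = (8.6 − 0.7)/(10 + 151×0.27) = 0.156 mA, I_C = β·I_B = 23.3 mA.
Then V_CE = 11 − 23.3×0.82 − 23.5×0.27 = -14.5 V < 0.2 V — the active assumption fails.
Re-solve with V_CE = 0.2 V. KCL at the emitter: V_E/R_E = (V_BB−0.7−V_E)/R_B + (V_CC−0.2−V_E)/R_C, giving V_E = 2.78 V.
I_C = (V_CC − 0.2 − V_E)/R_C = (10.8 − 2.78)/0.82 = 9.78 mA.
Check: I_B = (7.9 − 2.78)/10 = 0.512 mA, and β·I_B = 76.8 mA > I_C, confirming saturation.

saturation; I_C ≈ 9.8 mA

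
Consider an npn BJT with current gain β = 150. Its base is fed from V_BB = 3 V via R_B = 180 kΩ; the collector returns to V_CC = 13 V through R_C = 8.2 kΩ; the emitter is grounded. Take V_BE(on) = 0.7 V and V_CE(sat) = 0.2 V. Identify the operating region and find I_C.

Assume active: I_B = (3 − 0.7)/180 = 0.0128 mA, giving I_C = β·I_B = 1.92 mA.
But then V_CE = 13 − 1.92×8.2 = -2.72 V < V_CE(sat) = 0.2 V — impossible in the active region.
So the transistor is saturated. With V_CE = 0.2 V, I_C = (V_CC − 0.2)/R_C = 12.8/8.2 = 1.56 mA.
Check: β·I_B = 1.92 mA > I_C = 1.56 mA, confirming saturation.

saturation; I_C ≈ 1.6 mA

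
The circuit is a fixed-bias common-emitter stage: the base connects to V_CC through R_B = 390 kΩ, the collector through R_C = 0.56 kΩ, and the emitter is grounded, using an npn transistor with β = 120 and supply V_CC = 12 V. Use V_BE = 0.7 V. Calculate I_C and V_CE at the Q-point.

I_C ≈ 3.5 mA, V_CE ≈ 10 V

Base loop: V_CC = I_B·R_B + V_BE, so I_B = (12 − 0.7)/390 kΩ = 0.029 mA.
In the active region I_C = β·I_B = 120 × 0.029 = 3.48 mA.
Collector loop: V_CE = V_CC − I_C·R_C = 12 − 3.48×0.56 = 10.1 V.
Since V_CE = 10.1 V > V_CE(sat) ≈ 0.2 V, the transistor is in the active region as assumed.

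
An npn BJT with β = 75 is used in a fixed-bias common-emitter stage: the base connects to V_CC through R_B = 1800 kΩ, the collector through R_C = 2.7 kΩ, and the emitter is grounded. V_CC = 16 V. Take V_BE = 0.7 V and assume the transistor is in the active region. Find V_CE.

V_CE ≈ 14 V

Base loop: V_CC = I_B·R_B + V_BE, so I_B = (16 − 0.7)/1800 kΩ = 0.0085 mA.
In the active region I_C = β·I_B = 75 × 0.0085 = 0.638 mA.
Collector loop: V_CE = V_CC − I_C·R_C = 16 − 0.638×2.7 = 14.3 V.
Since V_CE = 14.3 V > V_CE(sat) ≈ 0.2 V, the transistor is in the active region as assumed.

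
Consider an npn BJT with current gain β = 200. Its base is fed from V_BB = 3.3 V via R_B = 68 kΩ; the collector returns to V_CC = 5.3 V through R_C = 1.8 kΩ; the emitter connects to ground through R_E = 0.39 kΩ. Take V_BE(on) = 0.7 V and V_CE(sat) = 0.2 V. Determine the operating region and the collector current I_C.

saturation; I_C ≈ 2.3 mA

Assume active: I_B = (3.3 − 0.7)/(68 + 201×0.39) = 0.0178 mA, I_C = β·I_B = 3.55 mA.
Then V_CE = 5.3 − 3.55×1.8 − 3.57×0.39 = -2.49 V < 0.2 V — the active assumption fails.
Re-solve with V_CE = 0.2 V. KCL at the emitter: V_E/R_E = (V_BB−0.7−V_E)/R_B + (V_CC−0.2−V_E)/R_C, giving V_E = 0.916 V.
I_C = (V_CC − 0.2 − V_E)/R_C = (5.1 − 0.916)/1.8 = 2.32 mA.
Check: I_B = (2.6 − 0.916)/68 = 0.0248 mA, and β·I_B = 4.95 mA > I_C, confirming saturation.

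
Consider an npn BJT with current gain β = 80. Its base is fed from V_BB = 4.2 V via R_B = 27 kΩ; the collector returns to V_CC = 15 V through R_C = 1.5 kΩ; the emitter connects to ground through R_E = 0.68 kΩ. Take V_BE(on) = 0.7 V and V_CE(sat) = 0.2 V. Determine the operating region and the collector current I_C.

Assume active. Base-emitter loop: I_B = (V_BB − V_BE)/(R_B + (β+1)R_E) = (4.2 − 0.7)/(27 + 81×0.68) = 0.0426 mA.
I_C = β·I_B = 80×0.0426 = 3.41 mA.
V_CE = V_CC − I_C·R_C − I_E·R_E = 15 − 3.41×1.5 − 3.45×0.68 = 7.53 V > V_CE(sat), so the active-region assumption holds.

active; I_C ≈ 3.4 mA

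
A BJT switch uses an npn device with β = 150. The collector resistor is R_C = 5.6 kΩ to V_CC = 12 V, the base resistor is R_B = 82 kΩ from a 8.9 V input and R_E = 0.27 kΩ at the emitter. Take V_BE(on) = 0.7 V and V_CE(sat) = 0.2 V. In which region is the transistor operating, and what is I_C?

Assume active: I_B = (8.9 − 0.7)/(82 + 151×0.27) = 0.0668 mA, I_C = β·I_B = 10 mA.
Then V_CE = 12 − 10×5.6 − 10.1×0.27 = -46.8 V < 0.2 V — the active assumption fails.
Re-solve with V_CE = 0.2 V. KCL at the emitter: V_E/R_E = (V_BB−0.7−V_E)/R_B + (V_CC−0.2−V_E)/R_C, giving V_E = 0.567 V.
I_C = (V_CC − 0.2 − V_E)/R_C = (11.8 − 0.567)/5.6 = 2.01 mA.
Check: I_B = (8.2 − 0.567)/82 = 0.0931 mA, and β·I_B = 14 mA > I_C, confirming saturation.

saturation; I_C ≈ 2 mA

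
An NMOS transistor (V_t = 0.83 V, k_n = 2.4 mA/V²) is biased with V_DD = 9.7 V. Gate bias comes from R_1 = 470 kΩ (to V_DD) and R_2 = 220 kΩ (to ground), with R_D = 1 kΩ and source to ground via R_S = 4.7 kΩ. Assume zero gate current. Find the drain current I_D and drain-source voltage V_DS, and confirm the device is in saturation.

V_G = V_DD·R_2/(R_1+R_2) = 9.7×220/690 = 3.09 V.
Assume saturation: I_D = (k_n/2)(V_GS − V_t)² with V_GS = V_G − I_D·R_S = 3.09 − 4.7·I_D.
Substituting gives 26.5·I_D² − 26.5·I_D + 6.14 = 0, with roots I_D = 0.364 or 0.636 mA.
The root I_D = 0.636 mA gives V_GS = 0.102 V ≤ V_t, so take I_D = 0.364 mA.
Then V_GS = 1.38 V and V_DS = V_DD − I_D(R_D+R_S) = 9.7 − 0.364×5.7 = 7.62 V.
Saturation requires V_DS ≥ V_GS − V_t = 0.551 V; 7.62 ≥ 0.551 ✓.

I_D ≈ 0.36 mA, V_DS ≈ 7.6 V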